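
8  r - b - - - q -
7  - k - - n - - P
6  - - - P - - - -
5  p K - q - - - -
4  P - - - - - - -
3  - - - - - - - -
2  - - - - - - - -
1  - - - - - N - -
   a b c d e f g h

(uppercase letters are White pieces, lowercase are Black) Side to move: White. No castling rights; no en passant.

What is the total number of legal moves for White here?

White to move; king on b5.
In check: yes, from the black queen on d5.
Legal moves: none.
Count: 0.

0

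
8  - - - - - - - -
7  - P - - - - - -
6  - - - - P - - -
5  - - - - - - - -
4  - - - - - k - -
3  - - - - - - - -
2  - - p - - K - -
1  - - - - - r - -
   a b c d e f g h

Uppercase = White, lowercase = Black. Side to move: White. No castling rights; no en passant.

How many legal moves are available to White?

3

White to move; king on f2.
In check: yes, from the black rook on f1.
Legal moves: Kg2, Ke2, Kxf1.
Count: 3.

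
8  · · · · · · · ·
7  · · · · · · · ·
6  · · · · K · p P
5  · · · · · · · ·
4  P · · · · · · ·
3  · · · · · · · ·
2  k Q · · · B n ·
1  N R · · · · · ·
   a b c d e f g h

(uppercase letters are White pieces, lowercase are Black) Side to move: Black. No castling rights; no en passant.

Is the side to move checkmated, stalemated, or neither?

checkmate

Black to move; black king on a2.
In check: yes, from the white queen on b2.
King squares — a1: attacked by Rb1; b1: attacked by Qb2; b2: attacked by Rb1; a3: attacked by Qb2; b3: attacked by Na1.
Legal moves for Black: none.
In check with no legal moves → checkmate.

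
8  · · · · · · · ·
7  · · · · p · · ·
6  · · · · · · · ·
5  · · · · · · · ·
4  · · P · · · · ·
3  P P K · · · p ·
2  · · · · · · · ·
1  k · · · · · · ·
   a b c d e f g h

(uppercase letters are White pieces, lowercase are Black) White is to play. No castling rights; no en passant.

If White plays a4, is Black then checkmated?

After a4: black king on a1; in check: no.
Black is not in check, so this cannot be checkmate.

no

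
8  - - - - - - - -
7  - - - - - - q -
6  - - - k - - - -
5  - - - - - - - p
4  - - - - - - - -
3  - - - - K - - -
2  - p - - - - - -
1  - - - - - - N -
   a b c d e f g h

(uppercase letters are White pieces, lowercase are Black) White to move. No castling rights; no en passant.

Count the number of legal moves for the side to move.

White to move; king on e3.
In check: no.
Legal moves: Kf4, Ke4, Kf3, Kd3, Kf2, Ke2, Kd2, Nh3, Nf3, Ne2.
Count: 10.

10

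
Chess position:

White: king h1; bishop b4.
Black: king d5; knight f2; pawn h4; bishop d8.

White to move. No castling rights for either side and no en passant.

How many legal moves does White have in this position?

3

White to move; king on h1.
In check: yes, from the black knight on f2.
Legal moves: Kh2, Kg2, Kg1.
Count: 3.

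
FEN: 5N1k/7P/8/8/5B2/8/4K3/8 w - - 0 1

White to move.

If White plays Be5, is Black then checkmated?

After Be5: black king on h8; in check: yes, from the white bishop on e5.
King squares — g7: attacked by Be5; h7: attacked by Nf8; g8: attacked by Ph7.
Black has no legal moves → checkmate.

yes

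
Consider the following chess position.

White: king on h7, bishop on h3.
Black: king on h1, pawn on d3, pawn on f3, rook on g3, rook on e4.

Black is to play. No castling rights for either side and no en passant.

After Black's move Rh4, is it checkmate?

After Rh4: white king on h7; in check: yes, from the black rook on h4.
King squares — g6: attacked by Rg3; h6: attacked by Rh4; g7: attacked by Rg3; g8: attacked by Rg3; h8: attacked by Rh4.
White has no legal moves → checkmate.

yes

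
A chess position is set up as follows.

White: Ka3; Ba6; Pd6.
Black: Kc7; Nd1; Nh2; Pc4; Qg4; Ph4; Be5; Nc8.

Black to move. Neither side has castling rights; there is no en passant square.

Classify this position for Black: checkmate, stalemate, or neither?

neither

Black to move; black king on c7.
In check: yes, from the white pawn on d6.
King squares — b6: available; c6: available; d6: available; b7: attacked by Ba6; d7: available; b8: available; c8: own knight; d8: available.
Legal moves for Black: Kd8, Kb8, Kd7, Kxd6, Kc6, Kb6, Nxd6, Bxd6+.
Black is in check but has 8 legal moves → neither.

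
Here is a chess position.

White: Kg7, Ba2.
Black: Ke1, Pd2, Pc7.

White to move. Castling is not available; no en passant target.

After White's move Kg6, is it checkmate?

After Kg6: black king on e1; in check: no.
Black is not in check, so this cannot be checkmate.

no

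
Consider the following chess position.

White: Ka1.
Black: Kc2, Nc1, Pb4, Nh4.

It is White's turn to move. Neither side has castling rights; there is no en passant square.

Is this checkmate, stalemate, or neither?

White to move; white king on a1.
In check: no.
King squares — b1: attacked by Kc2; a2: attacked by Nc1; b2: attacked by Kc2.
Legal moves for White: none.
Not in check and no legal moves → stalemate.

stalemate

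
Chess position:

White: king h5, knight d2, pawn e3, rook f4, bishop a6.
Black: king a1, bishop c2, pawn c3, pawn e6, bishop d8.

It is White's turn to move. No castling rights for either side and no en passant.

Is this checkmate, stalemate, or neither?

neither

White to move; white king on h5.
In check: no.
Legal moves for White include: Bc8, Bb7, Bb5, Bc4, Bd3, Be2, Bf1, Kh6, Kg4, Rf8, Rf7, Rf6, Rf5, Rh4, Rg4, Re4, Rd4, Rc4, ... (list truncated; more exist).
White has legal moves and is not in check → neither.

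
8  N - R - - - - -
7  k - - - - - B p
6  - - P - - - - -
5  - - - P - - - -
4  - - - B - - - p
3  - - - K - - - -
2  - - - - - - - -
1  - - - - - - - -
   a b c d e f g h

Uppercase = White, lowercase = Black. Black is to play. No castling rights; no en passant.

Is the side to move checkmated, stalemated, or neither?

neither

Black to move; black king on a7.
In check: yes, from the white bishop on d4.
King squares — a6: available; b6: attacked by Bd4; b7: attacked by Pc6; a8: attacked by Rc8; b8: attacked by Rc8.
Legal moves for Black: Ka6.
Black is in check but has 1 legal move → neither.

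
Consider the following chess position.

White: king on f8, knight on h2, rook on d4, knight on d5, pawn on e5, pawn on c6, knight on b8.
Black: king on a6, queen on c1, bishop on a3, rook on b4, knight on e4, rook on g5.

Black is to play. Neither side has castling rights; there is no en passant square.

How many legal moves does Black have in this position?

4

Black to move; king on a6.
In check: yes, from the white knight on b8.
Legal moves: Ka7, Kb5, Ka5, Rxb8+.
Count: 4.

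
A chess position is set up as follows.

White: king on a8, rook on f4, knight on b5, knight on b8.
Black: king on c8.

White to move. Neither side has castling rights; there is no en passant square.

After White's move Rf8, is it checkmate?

After Rf8: black king on c8; in check: yes, from the white rook on f8.
King squares — b7: attacked by Ka8; c7: attacked by Nb5; d7: attacked by Nb8; b8: attacked by Ka8; d8: attacked by Rf8.
Black has no legal moves → checkmate.

yes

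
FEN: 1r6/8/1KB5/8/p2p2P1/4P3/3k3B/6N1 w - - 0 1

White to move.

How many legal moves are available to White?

White to move; king on b6.
In check: yes, from the black rook on b8.
Legal moves: Kc7, Ka7, Ka6, Kc5, Ka5, Bb7, Bxb8.
Count: 7.

7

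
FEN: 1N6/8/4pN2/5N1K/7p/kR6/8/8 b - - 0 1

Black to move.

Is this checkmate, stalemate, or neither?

neither

Black to move; black king on a3.
In check: yes, from the white rook on b3.
Legal moves for Black: Ka4, Kxb3, Ka2.
Black is in check but has 3 legal moves → neither.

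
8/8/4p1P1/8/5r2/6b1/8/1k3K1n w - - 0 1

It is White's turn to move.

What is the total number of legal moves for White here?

White to move; king on f1.
In check: yes, from the black rook on f4.
Legal moves: Kg2, Ke2, Kg1.
Count: 3.

3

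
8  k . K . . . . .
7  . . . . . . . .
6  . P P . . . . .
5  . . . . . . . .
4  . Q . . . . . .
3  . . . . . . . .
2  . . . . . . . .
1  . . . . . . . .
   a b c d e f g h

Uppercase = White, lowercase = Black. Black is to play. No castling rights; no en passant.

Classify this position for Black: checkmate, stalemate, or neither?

stalemate

Black to move; black king on a8.
In check: no.
King squares — a7: attacked by Pb6; b7: attacked by Pc6; b8: attacked by Kc8.
Legal moves for Black: none.
Not in check and no legal moves → stalemate.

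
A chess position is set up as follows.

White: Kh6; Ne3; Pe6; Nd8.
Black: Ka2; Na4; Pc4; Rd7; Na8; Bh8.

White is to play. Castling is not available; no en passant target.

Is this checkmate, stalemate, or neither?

White to move; white king on h6.
In check: no.
Legal moves for White: Nf7, Nb7, Nc6, Kg6, Kh5, Kg5, Nf5, Nd5, Ng4, Nxc4, Ng2, Nc2, Nf1, Nd1, exd7, e7.
White has 16 legal moves and is not in check → neither.

neither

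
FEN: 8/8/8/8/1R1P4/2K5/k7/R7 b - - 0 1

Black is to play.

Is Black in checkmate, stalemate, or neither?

neither

Black to move; black king on a2.
In check: yes, from the white rook on a1.
King squares — a1: available; b1: attacked by Ra1; b2: attacked by Kc3; a3: attacked by Ra1; b3: attacked by Kc3.
Legal moves for Black: Kxa1.
Black is in check but has 1 legal move → neither.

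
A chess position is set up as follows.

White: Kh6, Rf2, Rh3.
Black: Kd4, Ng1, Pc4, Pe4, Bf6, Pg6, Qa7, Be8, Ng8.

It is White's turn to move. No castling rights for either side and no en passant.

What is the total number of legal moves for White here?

White to move; king on h6.
In check: yes, from the black knight on g8.
Legal moves: none.
Count: 0.

0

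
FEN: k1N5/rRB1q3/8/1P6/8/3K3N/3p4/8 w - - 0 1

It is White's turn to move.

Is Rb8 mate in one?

yes

After Rb8: black king on a8; in check: yes, from the white rook on b8.
King squares — a7: own rook; b7: attacked by Rb8; b8: attacked by Bc7.
Black has no legal moves → checkmate.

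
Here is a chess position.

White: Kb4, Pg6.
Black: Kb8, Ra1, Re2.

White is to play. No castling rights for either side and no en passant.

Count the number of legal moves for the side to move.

White to move; king on b4.
In check: no.
Legal moves: Kc5, Kb5, Kc4, Kc3, Kb3, g7.
Count: 6.

6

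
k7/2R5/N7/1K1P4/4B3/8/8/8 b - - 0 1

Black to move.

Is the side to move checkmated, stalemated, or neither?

Black to move; black king on a8.
In check: no.
King squares — a7: attacked by Rc7; b7: attacked by Rc7; b8: attacked by Na6.
Legal moves for Black: none.
Not in check and no legal moves → stalemate.

stalemate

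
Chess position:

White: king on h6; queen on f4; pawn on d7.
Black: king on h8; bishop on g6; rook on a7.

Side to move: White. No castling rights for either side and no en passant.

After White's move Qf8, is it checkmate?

After Qf8: black king on h8; in check: yes, from the white queen on f8.
King squares — g7: attacked by Kh6; h7: attacked by Kh6; g8: attacked by Qf8.
Black has no legal moves → checkmate.

yes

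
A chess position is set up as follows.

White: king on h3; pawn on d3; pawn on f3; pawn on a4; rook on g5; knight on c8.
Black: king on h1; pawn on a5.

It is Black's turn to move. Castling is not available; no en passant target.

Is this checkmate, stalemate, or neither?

Black to move; black king on h1.
In check: no.
King squares — g1: attacked by Rg5; g2: attacked by Kh3; h2: attacked by Kh3.
Legal moves for Black: none.
Not in check and no legal moves → stalemate.

stalemate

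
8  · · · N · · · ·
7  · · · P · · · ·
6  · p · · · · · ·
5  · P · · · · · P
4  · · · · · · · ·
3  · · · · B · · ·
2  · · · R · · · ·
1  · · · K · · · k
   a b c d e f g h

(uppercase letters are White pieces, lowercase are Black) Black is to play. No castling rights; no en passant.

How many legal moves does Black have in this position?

Black to move; king on h1.
In check: no.
Legal moves: none.
Count: 0.

0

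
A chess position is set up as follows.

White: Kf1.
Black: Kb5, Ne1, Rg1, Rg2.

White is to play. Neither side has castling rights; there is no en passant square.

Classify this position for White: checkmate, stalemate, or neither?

White to move; white king on f1.
In check: yes, from the black rook on g1.
King squares — e1: attacked by Rg1; g1: attacked by Rg2; e2: attacked by Rg2; f2: attacked by Rg2; g2: attacked by Ne1.
Legal moves for White: none.
In check with no legal moves → checkmate.

checkmate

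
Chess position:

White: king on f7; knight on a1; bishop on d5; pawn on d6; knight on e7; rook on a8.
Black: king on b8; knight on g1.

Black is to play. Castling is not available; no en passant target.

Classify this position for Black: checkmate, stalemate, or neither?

Black to move; black king on b8.
In check: yes, from the white rook on a8.
King squares — a7: attacked by Ra8; b7: attacked by Bd5; c7: attacked by Pd6; a8: attacked by Bd5; c8: attacked by Ne7.
Legal moves for Black: none.
In check with no legal moves → checkmate.

checkmate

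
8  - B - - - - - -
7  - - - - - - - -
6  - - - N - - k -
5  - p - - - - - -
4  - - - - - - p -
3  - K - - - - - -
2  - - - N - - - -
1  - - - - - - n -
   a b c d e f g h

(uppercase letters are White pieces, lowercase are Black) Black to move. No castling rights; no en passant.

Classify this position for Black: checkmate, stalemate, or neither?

neither

Black to move; black king on g6.
In check: no.
Legal moves for Black: Kh7, Kg7, Kh6, Kf6, Kh5, Kg5, Nh3, Nf3, Ne2, b4, g3.
Black has 11 legal moves and is not in check → neither.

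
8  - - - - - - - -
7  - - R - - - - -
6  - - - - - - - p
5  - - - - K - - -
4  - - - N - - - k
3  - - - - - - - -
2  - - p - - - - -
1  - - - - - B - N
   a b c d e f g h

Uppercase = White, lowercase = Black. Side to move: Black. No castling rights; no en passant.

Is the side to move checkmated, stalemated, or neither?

neither

Black to move; black king on h4.
In check: no.
Legal moves for Black: Kh5, Kg5, Kg4, h5, c1=Q, c1=R, c1=B, c1=N.
Black has 8 legal moves and is not in check → neither.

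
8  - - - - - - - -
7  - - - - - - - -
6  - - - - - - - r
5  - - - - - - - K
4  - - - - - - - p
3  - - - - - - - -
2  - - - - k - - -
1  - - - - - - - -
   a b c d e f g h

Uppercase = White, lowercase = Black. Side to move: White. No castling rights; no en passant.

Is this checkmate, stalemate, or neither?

neither

White to move; white king on h5.
In check: yes, from the black rook on h6.
Legal moves for White: Kxh6, Kg5, Kg4.
White is in check but has 3 legal moves → neither.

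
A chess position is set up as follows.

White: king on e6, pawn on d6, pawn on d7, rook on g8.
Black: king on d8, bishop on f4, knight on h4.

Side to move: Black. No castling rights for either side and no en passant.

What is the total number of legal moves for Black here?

0

Black to move; king on d8.
In check: yes, from the white rook on g8.
Legal moves: none.
Count: 0.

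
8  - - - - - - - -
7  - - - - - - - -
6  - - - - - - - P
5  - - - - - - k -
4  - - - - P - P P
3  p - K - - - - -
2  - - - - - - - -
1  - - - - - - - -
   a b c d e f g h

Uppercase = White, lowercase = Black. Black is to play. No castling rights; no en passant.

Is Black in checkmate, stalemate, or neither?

neither

Black to move; black king on g5.
In check: yes, from the white pawn on h4.
King squares — f4: available; g4: available; h4: available; f5: attacked by Pe4; h5: attacked by Pg4; f6: available; g6: available; h6: available.
Legal moves for Black: Kxh6, Kg6, Kf6, Kxh4, Kxg4, Kf4.
Black is in check but has 6 legal moves → neither.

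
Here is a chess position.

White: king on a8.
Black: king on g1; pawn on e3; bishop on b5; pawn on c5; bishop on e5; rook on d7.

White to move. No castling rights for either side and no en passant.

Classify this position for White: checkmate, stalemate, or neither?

White to move; white king on a8.
In check: no.
King squares — a7: attacked by Rd7; b7: attacked by Rd7; b8: attacked by Be5.
Legal moves for White: none.
Not in check and no legal moves → stalemate.

stalemate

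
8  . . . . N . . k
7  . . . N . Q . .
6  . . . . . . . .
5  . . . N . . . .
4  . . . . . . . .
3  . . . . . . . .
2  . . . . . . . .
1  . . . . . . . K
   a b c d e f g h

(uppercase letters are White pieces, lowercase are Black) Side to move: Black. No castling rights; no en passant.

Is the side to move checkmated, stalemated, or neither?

stalemate

Black to move; black king on h8.
In check: no.
King squares — g7: attacked by Qf7; h7: attacked by Qf7; g8: attacked by Qf7.
Legal moves for Black: none.
Not in check and no legal moves → stalemate.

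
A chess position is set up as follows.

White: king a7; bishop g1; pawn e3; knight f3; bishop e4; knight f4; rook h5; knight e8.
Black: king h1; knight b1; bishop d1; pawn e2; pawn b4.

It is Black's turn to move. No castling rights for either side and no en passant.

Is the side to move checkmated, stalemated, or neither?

checkmate

Black to move; black king on h1.
In check: yes, from the white rook on h5.
King squares — g1: attacked by Nf3; g2: attacked by Nf4; h2: attacked by Bg1.
Legal moves for Black: none.
In check with no legal moves → checkmate.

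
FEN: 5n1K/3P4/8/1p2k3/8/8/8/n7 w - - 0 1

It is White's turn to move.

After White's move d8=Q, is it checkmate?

After d8=Q: black king on e5; in check: no.
Black is not in check, so this cannot be checkmate.

no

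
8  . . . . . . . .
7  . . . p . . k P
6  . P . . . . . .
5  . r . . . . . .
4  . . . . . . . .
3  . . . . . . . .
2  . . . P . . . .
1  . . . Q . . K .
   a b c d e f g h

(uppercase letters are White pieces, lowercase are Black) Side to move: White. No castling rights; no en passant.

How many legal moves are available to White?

24

White to move; king on g1.
In check: no.
Legal moves: Kh2, Kg2, Kf2, Kh1, Kf1, Qh5, Qg4+, Qa4, Qf3, Qb3, Qe2, Qc2, Qf1, Qe1, Qc1, Qb1, Qa1+, h8=Q+, h8=R, h8=B+, h8=N, b7, d3, d4.
Count: 24.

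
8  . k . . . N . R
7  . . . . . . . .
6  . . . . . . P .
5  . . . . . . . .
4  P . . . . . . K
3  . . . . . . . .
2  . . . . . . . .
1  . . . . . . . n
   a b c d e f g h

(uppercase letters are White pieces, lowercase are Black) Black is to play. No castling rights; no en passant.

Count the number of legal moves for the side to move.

7

Black to move; king on b8.
In check: no.
Legal moves: Kc8, Ka8, Kc7, Kb7, Ka7, Ng3, Nf2.
Count: 7.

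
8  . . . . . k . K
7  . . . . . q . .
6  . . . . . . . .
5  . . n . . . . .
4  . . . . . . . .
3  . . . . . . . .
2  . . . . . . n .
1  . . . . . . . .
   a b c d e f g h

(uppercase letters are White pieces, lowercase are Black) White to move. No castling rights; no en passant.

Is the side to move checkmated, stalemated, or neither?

White to move; white king on h8.
In check: no.
King squares — g7: attacked by Qf7; h7: attacked by Qf7; g8: attacked by Qf7.
Legal moves for White: none.
Not in check and no legal moves → stalemate.

stalemate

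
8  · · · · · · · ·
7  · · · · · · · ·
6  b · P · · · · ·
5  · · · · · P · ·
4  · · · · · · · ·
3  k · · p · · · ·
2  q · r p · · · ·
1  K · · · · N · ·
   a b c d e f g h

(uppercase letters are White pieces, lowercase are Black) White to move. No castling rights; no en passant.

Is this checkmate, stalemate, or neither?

checkmate

White to move; white king on a1.
In check: yes, from the black queen on a2.
King squares — b1: attacked by Qa2; a2: attacked by Rc2; b2: attacked by Qa2.
Legal moves for White: none.
In check with no legal moves → checkmate.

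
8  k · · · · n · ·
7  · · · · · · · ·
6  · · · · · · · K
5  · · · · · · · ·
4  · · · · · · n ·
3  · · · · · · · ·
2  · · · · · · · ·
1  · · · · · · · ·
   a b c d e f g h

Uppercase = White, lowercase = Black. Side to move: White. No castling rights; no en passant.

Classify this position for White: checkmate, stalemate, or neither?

neither

White to move; white king on h6.
In check: yes, from the black knight on g4.
King squares — g5: available; h5: available; g6: attacked by Nf8; g7: available; h7: attacked by Nf8.
Legal moves for White: Kg7, Kh5, Kg5.
White is in check but has 3 legal moves → neither.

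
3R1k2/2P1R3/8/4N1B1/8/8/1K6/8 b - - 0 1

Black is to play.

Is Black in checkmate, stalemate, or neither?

checkmate

Black to move; black king on f8.
In check: yes, from the white rook on d8.
King squares — e7: attacked by Bg5; f7: attacked by Ne5; g7: attacked by Re7; e8: attacked by Re7; g8: attacked by Rd8.
Legal moves for Black: none.
In check with no legal moves → checkmate.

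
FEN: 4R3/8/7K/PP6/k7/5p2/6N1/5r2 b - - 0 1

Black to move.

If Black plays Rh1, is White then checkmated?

no

After Rh1: white king on h6; in check: yes, from the black rook on h1.
White has 4 legal replies: Kg7, Kg6, Kg5, Nh4.
In check but a legal move exists → not checkmate.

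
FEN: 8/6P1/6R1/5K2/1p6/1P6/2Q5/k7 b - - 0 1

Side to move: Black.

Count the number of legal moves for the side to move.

Black to move; king on a1.
In check: no.
Legal moves: none.
Count: 0.

0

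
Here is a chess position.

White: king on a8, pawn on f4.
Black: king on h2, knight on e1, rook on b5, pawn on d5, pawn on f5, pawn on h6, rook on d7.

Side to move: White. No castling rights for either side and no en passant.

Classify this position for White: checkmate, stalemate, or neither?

White to move; white king on a8.
In check: no.
King squares — a7: attacked by Rd7; b7: attacked by Rb5; b8: attacked by Rb5.
Legal moves for White: none.
Not in check and no legal moves → stalemate.

stalemate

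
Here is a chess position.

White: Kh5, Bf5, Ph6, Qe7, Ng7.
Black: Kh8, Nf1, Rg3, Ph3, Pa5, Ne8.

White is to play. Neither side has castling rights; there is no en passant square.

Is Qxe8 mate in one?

After Qxe8: black king on h8; in check: yes, from the white queen on e8.
King squares — g7: attacked by Ph6; h7: attacked by Bf5; g8: attacked by Qe8.
Black has no legal moves → checkmate.

yes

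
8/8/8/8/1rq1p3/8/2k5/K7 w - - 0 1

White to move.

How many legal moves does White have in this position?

White to move; king on a1.
In check: no.
Legal moves: none.
Count: 0.

0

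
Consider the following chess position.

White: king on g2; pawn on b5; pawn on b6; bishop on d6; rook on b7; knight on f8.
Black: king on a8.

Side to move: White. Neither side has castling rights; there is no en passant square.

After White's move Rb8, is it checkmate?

After Rb8: black king on a8; in check: yes, from the white rook on b8.
King squares — a7: attacked by Pb6; b7: attacked by Rb8; b8: attacked by Bd6.
Black has no legal moves → checkmate.

yes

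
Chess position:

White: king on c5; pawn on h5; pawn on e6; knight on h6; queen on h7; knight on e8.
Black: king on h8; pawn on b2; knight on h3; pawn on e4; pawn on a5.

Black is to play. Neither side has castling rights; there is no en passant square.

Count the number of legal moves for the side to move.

Black to move; king on h8.
In check: yes, from the white queen on h7.
Legal moves: Kxh7.
Count: 1.

1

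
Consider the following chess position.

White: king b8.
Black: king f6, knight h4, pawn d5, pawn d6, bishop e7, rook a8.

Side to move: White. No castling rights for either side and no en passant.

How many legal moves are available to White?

White to move; king on b8.
In check: yes, from the black rook on a8.
Legal moves: Kxa8, Kc7, Kb7.
Count: 3.

3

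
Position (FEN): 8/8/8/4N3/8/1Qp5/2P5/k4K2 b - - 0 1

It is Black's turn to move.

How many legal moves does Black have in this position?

Black to move; king on a1.
In check: no.
Legal moves: none.
Count: 0.

0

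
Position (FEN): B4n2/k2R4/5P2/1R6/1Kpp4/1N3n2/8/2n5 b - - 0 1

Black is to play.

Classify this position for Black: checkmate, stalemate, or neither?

Black to move; black king on a7.
In check: yes, from the white rook on d7.
Legal moves for Black: Kxa8, Ka6, Nxd7.
Black is in check but has 3 legal moves → neither.

neither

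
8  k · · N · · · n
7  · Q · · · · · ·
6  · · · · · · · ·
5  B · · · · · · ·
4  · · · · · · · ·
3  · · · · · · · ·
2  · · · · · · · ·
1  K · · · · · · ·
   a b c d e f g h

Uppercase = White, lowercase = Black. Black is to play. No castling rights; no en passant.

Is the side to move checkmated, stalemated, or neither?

checkmate

Black to move; black king on a8.
In check: yes, from the white queen on b7.
King squares — a7: attacked by Qb7; b7: attacked by Nd8; b8: attacked by Qb7.
Legal moves for Black: none.
In check with no legal moves → checkmate.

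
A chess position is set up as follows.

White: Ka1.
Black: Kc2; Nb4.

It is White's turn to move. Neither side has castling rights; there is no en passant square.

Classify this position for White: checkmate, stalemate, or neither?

stalemate

White to move; white king on a1.
In check: no.
King squares — b1: attacked by Kc2; a2: attacked by Nb4; b2: attacked by Kc2.
Legal moves for White: none.
Not in check and no legal moves → stalemate.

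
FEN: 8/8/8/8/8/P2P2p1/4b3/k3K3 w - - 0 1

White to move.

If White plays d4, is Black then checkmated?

After d4: black king on a1; in check: no.
Black is not in check, so this cannot be checkmate.

no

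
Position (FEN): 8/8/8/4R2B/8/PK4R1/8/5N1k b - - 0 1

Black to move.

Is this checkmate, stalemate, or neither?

Black to move; black king on h1.
In check: no.
King squares — g1: attacked by Rg3; g2: attacked by Rg3; h2: attacked by Nf1.
Legal moves for Black: none.
Not in check and no legal moves → stalemate.

stalemate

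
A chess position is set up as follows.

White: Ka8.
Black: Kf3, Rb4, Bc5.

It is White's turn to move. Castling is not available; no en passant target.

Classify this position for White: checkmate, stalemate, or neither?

stalemate

White to move; white king on a8.
In check: no.
King squares — a7: attacked by Bc5; b7: attacked by Rb4; b8: attacked by Rb4.
Legal moves for White: none.
Not in check and no legal moves → stalemate.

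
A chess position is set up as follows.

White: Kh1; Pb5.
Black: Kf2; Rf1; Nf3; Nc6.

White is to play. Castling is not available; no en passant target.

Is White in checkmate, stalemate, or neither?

White to move; white king on h1.
In check: yes, from the black rook on f1.
King squares — g1: attacked by Rf1; g2: attacked by Kf2; h2: attacked by Nf3.
Legal moves for White: none.
In check with no legal moves → checkmate.

checkmate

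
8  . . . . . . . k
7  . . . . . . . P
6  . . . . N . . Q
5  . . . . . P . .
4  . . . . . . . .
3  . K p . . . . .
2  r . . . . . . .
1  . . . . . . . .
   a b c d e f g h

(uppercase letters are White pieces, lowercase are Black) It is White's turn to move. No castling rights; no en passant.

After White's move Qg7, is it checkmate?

yes

After Qg7: black king on h8; in check: yes, from the white queen on g7.
King squares — g7: attacked by Ne6; h7: attacked by Qg7; g8: attacked by Qg7.
Black has no legal moves → checkmate.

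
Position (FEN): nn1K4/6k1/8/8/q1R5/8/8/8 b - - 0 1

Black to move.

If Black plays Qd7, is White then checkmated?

yes

After Qd7: white king on d8; in check: yes, from the black queen on d7.
King squares — c7: attacked by Qd7; d7: attacked by Nb8; e7: attacked by Qd7; c8: attacked by Qd7; e8: attacked by Qd7.
White has no legal moves → checkmate.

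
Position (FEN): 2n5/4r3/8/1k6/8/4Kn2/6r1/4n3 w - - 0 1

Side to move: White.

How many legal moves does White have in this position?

White to move; king on e3.
In check: yes, from the black rook on e7.
Legal moves: Kf4.
Count: 1.

1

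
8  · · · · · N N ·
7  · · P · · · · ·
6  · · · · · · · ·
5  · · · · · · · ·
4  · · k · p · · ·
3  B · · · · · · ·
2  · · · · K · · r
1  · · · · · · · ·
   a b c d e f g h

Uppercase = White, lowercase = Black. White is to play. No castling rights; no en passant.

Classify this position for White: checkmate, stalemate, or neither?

White to move; white king on e2.
In check: yes, from the black rook on h2.
Legal moves for White: Ke3, Kf1, Ke1, Kd1.
White is in check but has 4 legal moves → neither.

neither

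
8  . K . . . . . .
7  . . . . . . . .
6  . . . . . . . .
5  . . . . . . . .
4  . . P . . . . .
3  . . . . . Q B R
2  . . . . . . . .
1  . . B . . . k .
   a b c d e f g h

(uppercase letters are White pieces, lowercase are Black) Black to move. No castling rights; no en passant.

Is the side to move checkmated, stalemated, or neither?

Black to move; black king on g1.
In check: no.
King squares — f1: attacked by Qf3; h1: attacked by Qf3; f2: attacked by Qf3; g2: attacked by Qf3; h2: attacked by Bg3.
Legal moves for Black: none.
Not in check and no legal moves → stalemate.

stalemate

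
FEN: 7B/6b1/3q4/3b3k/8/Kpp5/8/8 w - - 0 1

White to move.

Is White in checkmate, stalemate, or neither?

White to move; white king on a3.
In check: yes, from the black queen on d6.
Legal moves for White: Ka4.
White is in check but has 1 legal move → neither.

neither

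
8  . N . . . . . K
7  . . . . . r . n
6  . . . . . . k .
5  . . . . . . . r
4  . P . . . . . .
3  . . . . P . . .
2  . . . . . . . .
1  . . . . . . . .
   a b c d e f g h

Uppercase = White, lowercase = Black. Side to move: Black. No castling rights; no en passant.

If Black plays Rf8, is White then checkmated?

After Rf8: white king on h8; in check: yes, from the black rook on f8.
King squares — g7: attacked by Kg6; h7: attacked by Rh5; g8: attacked by Rf8.
White has no legal moves → checkmate.

yes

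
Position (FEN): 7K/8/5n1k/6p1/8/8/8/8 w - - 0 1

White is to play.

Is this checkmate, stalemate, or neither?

White to move; white king on h8.
In check: no.
King squares — g7: attacked by Kh6; h7: attacked by Nf6; g8: attacked by Nf6.
Legal moves for White: none.
Not in check and no legal moves → stalemate.

stalemate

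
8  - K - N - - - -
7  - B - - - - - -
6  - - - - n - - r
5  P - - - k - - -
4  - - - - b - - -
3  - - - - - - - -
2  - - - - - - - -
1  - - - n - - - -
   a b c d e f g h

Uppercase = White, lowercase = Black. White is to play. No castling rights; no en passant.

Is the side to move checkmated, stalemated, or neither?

White to move; white king on b8.
In check: no.
Legal moves for White: Nf7+, Nxe6, Nc6+, Kc8, Ka8, Ka7, Bc8, Ba8, Bc6, Ba6, Bd5, Bxe4, a6.
White has 13 legal moves and is not in check → neither.

neither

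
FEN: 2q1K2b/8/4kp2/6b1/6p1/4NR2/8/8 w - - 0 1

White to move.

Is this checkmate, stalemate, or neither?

White to move; white king on e8.
In check: yes, from the black queen on c8.
King squares — d7: attacked by Ke6; e7: attacked by Ke6; f7: attacked by Ke6; d8: attacked by Qc8; f8: attacked by Qc8.
Legal moves for White: none.
In check with no legal moves → checkmate.

checkmate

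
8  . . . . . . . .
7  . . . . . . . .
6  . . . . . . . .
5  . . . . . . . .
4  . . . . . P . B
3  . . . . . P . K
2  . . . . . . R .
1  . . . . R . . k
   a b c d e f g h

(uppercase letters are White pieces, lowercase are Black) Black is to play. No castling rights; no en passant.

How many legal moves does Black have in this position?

Black to move; king on h1.
In check: yes, from the white rook on e1.
Legal moves: none.
Count: 0.

0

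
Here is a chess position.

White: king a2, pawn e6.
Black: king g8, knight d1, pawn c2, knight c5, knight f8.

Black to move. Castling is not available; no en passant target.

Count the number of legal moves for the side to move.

23

Black to move; king on g8.
In check: no.
Legal moves: Kh8, Kh7, Kg7, Nh7, Nfd7, Ng6, Nfxe6, Ncd7, Nb7, Ncxe6, Na6, Ne4, Na4, Nd3, Nb3, Ne3, Nc3+, Nf2, Nb2, c1=Q, c1=R, c1=B, c1=N+.
Count: 23.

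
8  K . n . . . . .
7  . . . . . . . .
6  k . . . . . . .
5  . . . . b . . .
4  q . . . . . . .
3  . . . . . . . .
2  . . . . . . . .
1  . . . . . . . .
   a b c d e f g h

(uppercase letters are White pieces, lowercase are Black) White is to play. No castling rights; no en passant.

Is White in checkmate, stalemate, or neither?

White to move; white king on a8.
In check: no.
King squares — a7: attacked by Ka6; b7: attacked by Ka6; b8: attacked by Be5.
Legal moves for White: none.
Not in check and no legal moves → stalemate.

stalemate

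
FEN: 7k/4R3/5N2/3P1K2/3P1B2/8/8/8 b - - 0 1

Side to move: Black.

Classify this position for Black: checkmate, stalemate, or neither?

Black to move; black king on h8.
In check: no.
King squares — g7: attacked by Re7; h7: attacked by Nf6; g8: attacked by Nf6.
Legal moves for Black: none.
Not in check and no legal moves → stalemate.

stalemate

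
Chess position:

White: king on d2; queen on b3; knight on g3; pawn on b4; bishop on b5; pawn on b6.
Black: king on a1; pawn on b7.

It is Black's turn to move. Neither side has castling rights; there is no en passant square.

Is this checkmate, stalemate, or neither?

Black to move; black king on a1.
In check: no.
King squares — b1: attacked by Qb3; a2: attacked by Qb3; b2: attacked by Qb3.
Legal moves for Black: none.
Not in check and no legal moves → stalemate.

stalemate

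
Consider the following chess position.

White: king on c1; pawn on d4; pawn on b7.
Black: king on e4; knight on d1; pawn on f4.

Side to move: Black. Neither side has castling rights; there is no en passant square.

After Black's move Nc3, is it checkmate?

no

After Nc3: white king on c1; in check: no.
White is not in check, so this cannot be checkmate.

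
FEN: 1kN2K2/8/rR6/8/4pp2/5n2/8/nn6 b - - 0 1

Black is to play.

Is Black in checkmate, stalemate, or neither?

neither

Black to move; black king on b8.
In check: yes, from the white rook on b6.
Legal moves for Black: Kxc8, Ka8, Kc7, Rxb6.
Black is in check but has 4 legal moves → neither.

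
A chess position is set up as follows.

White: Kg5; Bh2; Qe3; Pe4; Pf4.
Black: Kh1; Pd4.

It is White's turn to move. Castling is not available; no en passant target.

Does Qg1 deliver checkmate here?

yes

After Qg1: black king on h1; in check: yes, from the white queen on g1.
King squares — g1: attacked by Bh2; g2: attacked by Qg1; h2: attacked by Qg1.
Black has no legal moves → checkmate.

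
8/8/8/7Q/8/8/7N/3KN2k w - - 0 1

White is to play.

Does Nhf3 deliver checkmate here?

yes

After Nhf3: black king on h1; in check: yes, from the white queen on h5.
King squares — g1: attacked by Nf3; g2: attacked by Ne1; h2: attacked by Nf3.
Black has no legal moves → checkmate.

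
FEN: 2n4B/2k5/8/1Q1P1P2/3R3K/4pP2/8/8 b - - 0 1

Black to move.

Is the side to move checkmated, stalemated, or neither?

neither

Black to move; black king on c7.
In check: no.
Legal moves for Black: Ne7, Na7, Nd6, Nb6, Kd8, Kd6, e2.
Black has 7 legal moves and is not in check → neither.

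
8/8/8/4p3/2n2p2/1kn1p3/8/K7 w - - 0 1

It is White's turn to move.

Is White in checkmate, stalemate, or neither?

White to move; white king on a1.
In check: no.
King squares — b1: attacked by Nc3; a2: attacked by Kb3; b2: attacked by Kb3.
Legal moves for White: none.
Not in check and no legal moves → stalemate.

stalemate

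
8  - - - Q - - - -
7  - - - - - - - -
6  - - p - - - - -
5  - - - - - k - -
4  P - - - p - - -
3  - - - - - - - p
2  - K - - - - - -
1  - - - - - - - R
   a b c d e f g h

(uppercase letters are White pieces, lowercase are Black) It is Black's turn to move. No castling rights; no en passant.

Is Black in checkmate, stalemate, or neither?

Black to move; black king on f5.
In check: no.
Legal moves for Black: Kg6, Ke6, Ke5, Kg4, Kf4, c5, e3, h2.
Black has 8 legal moves and is not in check → neither.

neither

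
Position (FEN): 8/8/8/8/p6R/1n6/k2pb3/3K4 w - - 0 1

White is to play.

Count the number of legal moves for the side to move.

2

White to move; king on d1.
In check: yes, from the black bishop on e2.
Legal moves: Kxe2, Kc2.
Count: 2.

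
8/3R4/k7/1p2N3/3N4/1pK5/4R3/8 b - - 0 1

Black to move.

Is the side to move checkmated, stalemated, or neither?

Black to move; black king on a6.
In check: no.
Legal moves for Black: Kb6, Ka5, b4+, b2.
Black has 4 legal moves and is not in check → neither.

neither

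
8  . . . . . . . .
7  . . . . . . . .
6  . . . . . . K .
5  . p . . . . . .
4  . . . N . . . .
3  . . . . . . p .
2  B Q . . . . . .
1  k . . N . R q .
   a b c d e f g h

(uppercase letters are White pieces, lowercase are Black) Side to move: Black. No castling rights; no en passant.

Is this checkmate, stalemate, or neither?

Black to move; black king on a1.
In check: yes, from the white queen on b2.
King squares — b1: attacked by Ba2; a2: attacked by Qb2; b2: attacked by Nd1.
Legal moves for Black: none.
In check with no legal moves → checkmate.

checkmate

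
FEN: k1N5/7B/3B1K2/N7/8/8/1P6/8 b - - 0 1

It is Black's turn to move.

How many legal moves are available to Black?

0

Black to move; king on a8.
In check: no.
Legal moves: none.
Count: 0.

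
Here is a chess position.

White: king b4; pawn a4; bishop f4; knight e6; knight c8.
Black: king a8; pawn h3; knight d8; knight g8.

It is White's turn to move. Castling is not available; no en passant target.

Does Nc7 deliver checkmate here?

After Nc7: black king on a8; in check: yes, from the white knight on c7.
Black has 2 legal replies: Kb8, Kb7.
In check but a legal move exists → not checkmate.

no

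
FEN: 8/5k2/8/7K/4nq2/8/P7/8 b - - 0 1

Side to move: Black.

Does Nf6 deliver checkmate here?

yes

After Nf6: white king on h5; in check: yes, from the black knight on f6.
King squares — g4: attacked by Qf4; h4: attacked by Qf4; g5: attacked by Qf4; g6: attacked by Kf7; h6: attacked by Qf4.
White has no legal moves → checkmate.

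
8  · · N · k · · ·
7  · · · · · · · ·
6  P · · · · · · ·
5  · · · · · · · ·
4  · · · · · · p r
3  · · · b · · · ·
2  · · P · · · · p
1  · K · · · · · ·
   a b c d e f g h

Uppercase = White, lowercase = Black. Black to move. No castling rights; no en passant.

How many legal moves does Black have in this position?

24

Black to move; king on e8.
In check: no.
Legal moves: Kf8, Kd8, Kf7, Kd7, Rh8, Rh7, Rh6, Rh5, Rh3, Bh7, Bg6, Bxa6, Bf5, Bb5, Be4, Bc4, Be2, Bxc2+, Bf1, g3, h1=Q+, h1=R+, h1=B, h1=N.
Count: 24.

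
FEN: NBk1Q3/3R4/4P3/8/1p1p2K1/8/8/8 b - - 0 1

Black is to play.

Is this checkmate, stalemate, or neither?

Black to move; black king on c8.
In check: yes, from the white queen on e8.
King squares — b7: attacked by Rd7; c7: attacked by Rd7; d7: attacked by Pe6; b8: attacked by Qe8; d8: attacked by Rd7.
Legal moves for Black: none.
In check with no legal moves → checkmate.

checkmate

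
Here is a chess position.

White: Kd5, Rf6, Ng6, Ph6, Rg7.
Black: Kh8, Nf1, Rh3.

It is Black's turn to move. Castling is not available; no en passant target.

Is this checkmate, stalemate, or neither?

Black to move; black king on h8.
In check: yes, from the white knight on g6.
King squares — g7: attacked by Ph6; h7: attacked by Rg7; g8: attacked by Rg7.
Legal moves for Black: none.
In check with no legal moves → checkmate.

checkmate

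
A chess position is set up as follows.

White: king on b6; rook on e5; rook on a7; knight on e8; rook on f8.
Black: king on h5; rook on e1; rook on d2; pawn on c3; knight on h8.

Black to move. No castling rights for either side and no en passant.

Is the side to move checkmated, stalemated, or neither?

Black to move; black king on h5.
In check: yes, from the white rook on e5.
Legal moves for Black: Kh6, Kg6, Kh4, Kg4, Rxe5.
Black is in check but has 5 legal moves → neither.

neither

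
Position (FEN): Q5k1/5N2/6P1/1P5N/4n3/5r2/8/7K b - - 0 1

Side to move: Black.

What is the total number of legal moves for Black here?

Black to move; king on g8.
In check: yes, from the white queen on a8.
Legal moves: none.
Count: 0.

0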